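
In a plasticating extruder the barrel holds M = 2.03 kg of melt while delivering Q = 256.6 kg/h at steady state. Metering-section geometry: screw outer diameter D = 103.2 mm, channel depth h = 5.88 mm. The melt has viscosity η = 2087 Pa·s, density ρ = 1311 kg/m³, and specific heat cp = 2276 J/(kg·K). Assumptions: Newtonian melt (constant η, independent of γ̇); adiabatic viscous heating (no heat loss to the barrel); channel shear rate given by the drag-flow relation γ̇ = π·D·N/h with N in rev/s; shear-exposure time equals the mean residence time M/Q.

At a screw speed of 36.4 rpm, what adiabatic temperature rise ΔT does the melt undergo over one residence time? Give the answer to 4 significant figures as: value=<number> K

value=22.29 K

Q_s = Q / 3600 = 256.6 / 3600 = 0.0712778 kg/s
Mean residence time: t_res = M/Q_s = 2.03 kg / 0.0712778 kg/s = 28.4801 s
D = 103.2 mm = 0.1032 m;  h = 5.88 mm = 0.00588 m;  N = 36.4 rpm / 60 = 0.606667 rev/s
γ̇ = π D N / h = (π)(0.1032)(0.606667) / 0.00588 = 33.4505 s⁻¹
ΔT = η·γ̇²·t_res / (ρ·cp) = 2087 · (33.4505)² · 28.4801 / (1311 · 2276) = 22.2892 K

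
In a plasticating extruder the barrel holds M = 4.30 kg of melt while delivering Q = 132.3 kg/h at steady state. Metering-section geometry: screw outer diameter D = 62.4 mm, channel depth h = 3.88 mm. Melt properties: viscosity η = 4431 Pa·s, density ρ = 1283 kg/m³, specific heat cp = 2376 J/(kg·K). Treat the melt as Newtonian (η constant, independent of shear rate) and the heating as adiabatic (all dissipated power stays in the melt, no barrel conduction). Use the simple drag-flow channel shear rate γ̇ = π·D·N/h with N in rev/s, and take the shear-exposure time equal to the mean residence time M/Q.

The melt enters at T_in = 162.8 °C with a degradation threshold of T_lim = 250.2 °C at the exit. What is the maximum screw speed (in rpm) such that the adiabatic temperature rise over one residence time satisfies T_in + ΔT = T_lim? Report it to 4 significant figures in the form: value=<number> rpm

value=26.92 rpm

Convert throughput: Q = 132.3 kg/h = 132.3/3600 = 0.03675 kg/s
Mean residence time: t_res = M/Q_s = 4.30 kg / 0.03675 kg/s = 117.007 s
D = 62.4 mm = 0.0624 m;  h = 3.88 mm = 0.00388 m
Allowable rise: ΔT_a = T_lim − T_in = 250.2 − 162.8 = 87.4 K
γ̇_max² = ΔT_a·ρ·cp / (η·t_res) = [87.4 × 1283 × 2376] / [4431 × 117.007] = 513.892 s⁻²
Take the square root: γ̇_max = √(513.892) = 22.6692 s⁻¹
N_max = γ̇_max·h / (π·D) = 22.6692 · 0.00388 / (π · 0.0624) = 0.448676 rev/s = 26.9206 rpm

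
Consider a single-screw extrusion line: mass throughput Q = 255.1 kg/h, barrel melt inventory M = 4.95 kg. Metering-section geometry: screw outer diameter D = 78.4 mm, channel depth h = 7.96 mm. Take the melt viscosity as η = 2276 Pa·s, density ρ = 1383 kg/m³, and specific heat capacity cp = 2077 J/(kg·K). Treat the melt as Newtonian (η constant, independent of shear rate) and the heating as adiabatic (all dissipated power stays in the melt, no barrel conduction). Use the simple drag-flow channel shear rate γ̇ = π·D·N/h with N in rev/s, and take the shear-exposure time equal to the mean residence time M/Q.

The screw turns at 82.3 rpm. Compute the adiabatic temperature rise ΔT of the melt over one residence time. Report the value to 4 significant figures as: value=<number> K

value=99.70 K

Convert throughput: Q = 255.1 kg/h = 255.1/3600 = 0.0708611 kg/s
Mean residence time: t_res = M/Q_s = 4.95 kg / 0.0708611 kg/s = 69.855 s
Convert to SI: D = 0.0784 m, h = 0.00796 m, N = 82.3/60 = 1.37167 rev/s
Shear rate: γ̇ = πDN/h = π·0.0784·1.37167/0.00796 = 42.4425 s⁻¹
Adiabatic rise: ΔT = η γ̇² t_res / (ρ cp) = 2276·(42.4425)²·69.855 / (1383·2077) = 99.7043 K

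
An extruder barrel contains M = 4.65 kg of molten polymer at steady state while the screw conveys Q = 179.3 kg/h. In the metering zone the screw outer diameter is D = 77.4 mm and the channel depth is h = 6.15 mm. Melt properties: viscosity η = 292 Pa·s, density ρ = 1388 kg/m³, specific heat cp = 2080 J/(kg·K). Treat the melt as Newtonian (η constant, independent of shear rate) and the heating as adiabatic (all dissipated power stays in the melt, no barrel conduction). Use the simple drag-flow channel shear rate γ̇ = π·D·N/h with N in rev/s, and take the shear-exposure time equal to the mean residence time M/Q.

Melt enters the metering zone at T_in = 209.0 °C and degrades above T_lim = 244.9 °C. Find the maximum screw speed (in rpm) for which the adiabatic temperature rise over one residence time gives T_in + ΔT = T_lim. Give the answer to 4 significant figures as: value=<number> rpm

Q_s = Q / 3600 = 179.3 / 3600 = 0.0498056 kg/s
t_res = M / Q_s = 4.65 / 0.0498056 = 93.3631 s
Geometry in SI: D = 77.4 mm → 0.0774 m, h = 6.15 mm → 0.00615 m
ΔT_a = T_lim − T_in = 244.9 °C − 209.0 °C = 35.9 K
Invert ΔT = ηγ̇²t_res/(ρcp) for γ̇: γ̇_max² = ΔT_a ρ cp / (η t_res) = 35.9·1388·2080 / (292·93.3631) = 3801.8 s⁻²
γ̇_max = sqrt(3801.8) = 61.6587 s⁻¹
N_max = γ̇_max·h / (π·D) = 61.6587 · 0.00615 / (π · 0.0774) = 1.55948 rev/s = 93.5686 rpm

value=93.57 rpm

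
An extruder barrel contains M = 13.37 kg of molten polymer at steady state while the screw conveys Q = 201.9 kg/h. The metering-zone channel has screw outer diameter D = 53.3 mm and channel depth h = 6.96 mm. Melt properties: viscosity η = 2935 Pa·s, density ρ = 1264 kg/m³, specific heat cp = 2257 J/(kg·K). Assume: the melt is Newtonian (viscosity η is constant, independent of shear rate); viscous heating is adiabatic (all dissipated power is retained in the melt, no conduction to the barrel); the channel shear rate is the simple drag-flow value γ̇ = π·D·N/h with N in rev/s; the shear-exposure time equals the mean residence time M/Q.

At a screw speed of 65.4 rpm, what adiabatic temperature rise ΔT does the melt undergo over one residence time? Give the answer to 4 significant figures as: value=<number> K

value=168.7 K

Convert throughput: Q = 201.9 kg/h = 201.9/3600 = 0.0560833 kg/s
Mean residence time: t_res = M/Q_s = 13.37 kg / 0.0560833 kg/s = 238.395 s
Convert to SI: D = 0.0533 m, h = 0.00696 m, N = 65.4/60 = 1.09 rev/s
Shear rate: γ̇ = πDN/h = π·0.0533·1.09/0.00696 = 26.2237 s⁻¹
Adiabatic rise: ΔT = η γ̇² t_res / (ρ cp) = 2935·(26.2237)²·238.395 / (1264·2257) = 168.661 K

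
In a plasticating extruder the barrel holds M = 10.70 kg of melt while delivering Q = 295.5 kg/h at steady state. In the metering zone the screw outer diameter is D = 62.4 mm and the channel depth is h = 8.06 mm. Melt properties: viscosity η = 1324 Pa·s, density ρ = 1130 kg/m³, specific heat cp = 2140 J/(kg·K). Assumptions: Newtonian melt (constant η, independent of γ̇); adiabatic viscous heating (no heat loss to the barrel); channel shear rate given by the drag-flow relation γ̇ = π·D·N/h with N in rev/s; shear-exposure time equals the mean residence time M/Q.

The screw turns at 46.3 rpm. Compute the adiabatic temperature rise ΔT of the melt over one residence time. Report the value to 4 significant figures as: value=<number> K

value=25.14 K

Throughput in SI: Q_s = 295.5 kg/h ÷ 3600 s/h = 0.0820833 kg/s
t_res = M / Q_s = 10.70 ÷ 0.0820833 = 130.355 s
Geometry in metres: D = 62.4 mm → 0.0624 m, h = 8.06 mm → 0.00806 m; screw speed N = 46.3 rpm = 0.771667 rev/s
γ̇ = π·D·N / h = π · 0.0624 · 0.771667 / 0.00806 = 18.7685 s⁻¹
Adiabatic rise: ΔT = η γ̇² t_res / (ρ cp) = 1324·(18.7685)²·130.355 / (1130·2140) = 25.141 K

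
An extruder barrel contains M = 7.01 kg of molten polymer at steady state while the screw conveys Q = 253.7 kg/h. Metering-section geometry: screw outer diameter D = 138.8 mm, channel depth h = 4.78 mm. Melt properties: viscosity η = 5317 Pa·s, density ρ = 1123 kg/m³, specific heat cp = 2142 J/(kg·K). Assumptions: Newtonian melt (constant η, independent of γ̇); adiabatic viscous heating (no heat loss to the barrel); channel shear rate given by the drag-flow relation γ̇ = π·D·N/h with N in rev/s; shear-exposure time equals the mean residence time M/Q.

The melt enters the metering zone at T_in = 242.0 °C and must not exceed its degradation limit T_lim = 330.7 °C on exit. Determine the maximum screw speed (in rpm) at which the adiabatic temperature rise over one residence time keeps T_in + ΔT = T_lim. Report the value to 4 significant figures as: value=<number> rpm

value=13.21 rpm

Convert throughput: Q = 253.7 kg/h = 253.7/3600 = 0.0704722 kg/s
t_res = M / Q_s = 7.01 / 0.0704722 = 99.4718 s
D = 138.8 mm = 0.1388 m;  h = 4.78 mm = 0.00478 m
ΔT_a = T_lim − T_in = 330.7 °C − 242.0 °C = 88.7 K
Invert ΔT = ηγ̇²t_res/(ρcp) for γ̇: γ̇_max² = ΔT_a ρ cp / (η t_res) = 88.7·1123·2142 / (5317·99.4718) = 403.419 s⁻²
Take the square root: γ̇_max = √(403.419) = 20.0853 s⁻¹
N_max = γ̇_max·h / (π·D) = 20.0853 · 0.00478 / (π · 0.1388) = 0.220174 rev/s = 13.2105 rpm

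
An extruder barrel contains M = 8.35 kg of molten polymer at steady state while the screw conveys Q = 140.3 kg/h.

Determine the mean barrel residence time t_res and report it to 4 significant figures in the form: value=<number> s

Q_s = Q / 3600 = 140.3 / 3600 = 0.0389722 kg/s
t_res = M / Q_s = 8.35 / 0.0389722 = 214.255 s

value=214.3 s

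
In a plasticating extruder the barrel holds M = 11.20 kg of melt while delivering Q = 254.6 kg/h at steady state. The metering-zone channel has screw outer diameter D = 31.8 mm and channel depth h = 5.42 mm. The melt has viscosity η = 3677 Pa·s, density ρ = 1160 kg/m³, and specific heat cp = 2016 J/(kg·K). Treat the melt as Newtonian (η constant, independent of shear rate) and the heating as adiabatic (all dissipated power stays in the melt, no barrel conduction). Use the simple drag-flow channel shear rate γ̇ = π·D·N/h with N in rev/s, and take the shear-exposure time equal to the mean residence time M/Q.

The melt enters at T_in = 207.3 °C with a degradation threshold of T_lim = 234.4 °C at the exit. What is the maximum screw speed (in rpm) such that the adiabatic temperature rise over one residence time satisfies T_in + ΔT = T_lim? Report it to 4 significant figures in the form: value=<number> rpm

Convert throughput: Q = 254.6 kg/h = 254.6/3600 = 0.0707222 kg/s
t_res = M / Q_s = 11.20 ÷ 0.0707222 = 158.366 s
D = 31.8 mm = 0.0318 m;  h = 5.42 mm = 0.00542 m
ΔT_a = T_lim − T_in = 234.4 − 207.3 = 27.1 K
γ̇_max² = ΔT_a·ρ·cp / (η·t_res) = [27.1 × 1160 × 2016] / [3677 × 158.366] = 108.833 s⁻²
Take the square root: γ̇_max = √(108.833) = 10.4323 s⁻¹
N_max = γ̇_max h / (πD) = 10.4323·0.00542/(π·0.0318) = 0.565983 rev/s → ×60 = 33.959 rpm

value=33.96 rpm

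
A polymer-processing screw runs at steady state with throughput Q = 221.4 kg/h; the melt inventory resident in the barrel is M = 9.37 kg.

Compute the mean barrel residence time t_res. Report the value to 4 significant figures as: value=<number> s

value=152.4 s

Q_s = Q / 3600 = 221.4 / 3600 = 0.0615 kg/s
Mean residence time: t_res = M/Q_s = 9.37 kg / 0.0615 kg/s = 152.358 s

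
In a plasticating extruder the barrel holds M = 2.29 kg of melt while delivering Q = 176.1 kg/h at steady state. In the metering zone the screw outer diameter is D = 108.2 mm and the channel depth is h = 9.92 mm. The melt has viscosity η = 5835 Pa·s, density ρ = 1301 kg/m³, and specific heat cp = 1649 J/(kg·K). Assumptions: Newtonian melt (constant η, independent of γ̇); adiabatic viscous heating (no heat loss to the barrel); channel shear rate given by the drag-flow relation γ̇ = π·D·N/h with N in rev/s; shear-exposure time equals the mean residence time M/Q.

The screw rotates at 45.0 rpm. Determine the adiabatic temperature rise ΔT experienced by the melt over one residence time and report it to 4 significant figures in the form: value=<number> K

Q_s = Q / 3600 = 176.1 / 3600 = 0.0489167 kg/s
Mean residence time: t_res = M/Q_s = 2.29 kg / 0.0489167 kg/s = 46.8143 s
D = 108.2 mm = 0.1082 m;  h = 9.92 mm = 0.00992 m;  N = 45.0 rpm / 60 = 0.75 rev/s
γ̇ = π D N / h = (π)(0.1082)(0.75) / 0.00992 = 25.6996 s⁻¹
Adiabatic rise: ΔT = η γ̇² t_res / (ρ cp) = 5835·(25.6996)²·46.8143 / (1301·1649) = 84.0959 K

value=84.10 K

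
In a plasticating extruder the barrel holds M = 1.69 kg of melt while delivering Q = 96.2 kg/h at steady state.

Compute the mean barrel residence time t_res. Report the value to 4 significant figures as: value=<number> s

Throughput in SI: Q_s = 96.2 kg/h ÷ 3600 s/h = 0.0267222 kg/s
t_res = M / Q_s = 1.69 / 0.0267222 = 63.2432 s

value=63.24 s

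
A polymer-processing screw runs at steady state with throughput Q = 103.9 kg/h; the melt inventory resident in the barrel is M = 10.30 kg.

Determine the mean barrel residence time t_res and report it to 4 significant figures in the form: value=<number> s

Convert throughput: Q = 103.9 kg/h = 103.9/3600 = 0.0288611 kg/s
Mean residence time: t_res = M/Q_s = 10.30 kg / 0.0288611 kg/s = 356.882 s

value=356.9 s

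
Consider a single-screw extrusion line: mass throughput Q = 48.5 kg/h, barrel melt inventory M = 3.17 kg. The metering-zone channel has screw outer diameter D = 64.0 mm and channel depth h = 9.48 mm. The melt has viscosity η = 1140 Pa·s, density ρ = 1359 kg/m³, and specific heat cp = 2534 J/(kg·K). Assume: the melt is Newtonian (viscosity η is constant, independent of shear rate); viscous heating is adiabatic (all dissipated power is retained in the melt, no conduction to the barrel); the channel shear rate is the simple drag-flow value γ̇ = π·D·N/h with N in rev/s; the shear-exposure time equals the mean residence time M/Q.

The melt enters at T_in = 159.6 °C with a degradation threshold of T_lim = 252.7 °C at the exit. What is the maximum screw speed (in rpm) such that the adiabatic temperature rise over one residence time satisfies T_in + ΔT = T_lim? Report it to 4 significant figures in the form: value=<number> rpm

Convert throughput: Q = 48.5 kg/h = 48.5/3600 = 0.0134722 kg/s
t_res = M / Q_s = 3.17 ÷ 0.0134722 = 235.299 s
Geometry in SI: D = 64.0 mm → 0.064 m, h = 9.48 mm → 0.00948 m
ΔT_a = T_lim − T_in = 252.7 − 159.6 = 93.1 K
Invert ΔT = ηγ̇²t_res/(ρcp) for γ̇: γ̇_max² = ΔT_a ρ cp / (η t_res) = 93.1·1359·2534 / (1140·235.299) = 1195.23 s⁻²
γ̇_max = √1195.23 = 34.5721 s⁻¹
N_max = γ̇_max h / (πD) = 34.5721·0.00948/(π·0.064) = 1.63006 rev/s → ×60 = 97.8037 rpm

value=97.80 rpm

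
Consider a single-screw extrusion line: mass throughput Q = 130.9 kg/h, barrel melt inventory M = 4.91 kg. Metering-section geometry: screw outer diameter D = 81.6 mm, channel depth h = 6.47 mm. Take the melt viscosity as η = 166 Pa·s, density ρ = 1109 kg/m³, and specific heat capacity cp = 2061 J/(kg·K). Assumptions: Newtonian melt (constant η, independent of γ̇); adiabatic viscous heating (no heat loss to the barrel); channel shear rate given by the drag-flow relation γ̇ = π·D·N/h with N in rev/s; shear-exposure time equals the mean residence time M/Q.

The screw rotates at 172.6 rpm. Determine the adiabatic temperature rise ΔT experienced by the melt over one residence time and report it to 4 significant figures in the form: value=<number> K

value=127.4 K

Throughput in SI: Q_s = 130.9 kg/h ÷ 3600 s/h = 0.0363611 kg/s
t_res = M / Q_s = 4.91 ÷ 0.0363611 = 135.034 s
Convert to SI: D = 0.0816 m, h = 0.00647 m, N = 172.6/60 = 2.87667 rev/s
γ̇ = π·D·N / h = π · 0.0816 · 2.87667 / 0.00647 = 113.979 s⁻¹
ΔT = η·γ̇²·t_res / (ρ·cp) = 166 · (113.979)² · 135.034 / (1109 · 2061) = 127.407 K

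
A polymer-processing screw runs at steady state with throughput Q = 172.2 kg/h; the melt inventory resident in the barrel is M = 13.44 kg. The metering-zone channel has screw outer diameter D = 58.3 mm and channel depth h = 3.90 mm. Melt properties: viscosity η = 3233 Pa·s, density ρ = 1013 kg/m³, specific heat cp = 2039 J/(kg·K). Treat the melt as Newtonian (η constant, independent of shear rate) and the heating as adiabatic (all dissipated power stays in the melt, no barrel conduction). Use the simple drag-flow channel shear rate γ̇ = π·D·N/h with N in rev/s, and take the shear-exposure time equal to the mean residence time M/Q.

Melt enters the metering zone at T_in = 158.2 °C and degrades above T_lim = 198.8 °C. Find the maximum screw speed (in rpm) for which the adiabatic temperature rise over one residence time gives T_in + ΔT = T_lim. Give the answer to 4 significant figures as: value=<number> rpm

value=12.28 rpm

Throughput in SI: Q_s = 172.2 kg/h ÷ 3600 s/h = 0.0478333 kg/s
t_res = M / Q_s = 13.44 ÷ 0.0478333 = 280.976 s
Geometry in SI: D = 58.3 mm → 0.0583 m, h = 3.90 mm → 0.0039 m
ΔT_a = T_lim − T_in = 198.8 − 158.2 = 40.6 K
γ̇_max² = ΔT_a·ρ·cp / (η·t_res) = [40.6 × 1013 × 2039] / [3233 × 280.976] = 92.3163 s⁻²
Take the square root: γ̇_max = √(92.3163) = 9.60814 s⁻¹
N_max = γ̇_max·h / (π·D) = 9.60814 · 0.0039 / (π · 0.0583) = 0.20459 rev/s = 12.2754 rpm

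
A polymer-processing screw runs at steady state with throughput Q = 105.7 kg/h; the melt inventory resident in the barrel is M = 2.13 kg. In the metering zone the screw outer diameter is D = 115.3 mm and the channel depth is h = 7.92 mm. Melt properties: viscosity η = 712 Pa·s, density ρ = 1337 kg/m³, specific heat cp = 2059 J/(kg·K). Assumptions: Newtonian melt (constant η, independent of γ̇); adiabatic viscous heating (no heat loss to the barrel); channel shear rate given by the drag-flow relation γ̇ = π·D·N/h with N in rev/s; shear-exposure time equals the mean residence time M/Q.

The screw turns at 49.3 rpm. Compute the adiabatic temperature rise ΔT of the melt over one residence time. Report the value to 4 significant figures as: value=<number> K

Convert throughput: Q = 105.7 kg/h = 105.7/3600 = 0.0293611 kg/s
t_res = M / Q_s = 2.13 ÷ 0.0293611 = 72.5449 s
D = 115.3 mm = 0.1153 m;  h = 7.92 mm = 0.00792 m;  N = 49.3 rpm / 60 = 0.821667 rev/s
γ̇ = π·D·N / h = π · 0.1153 · 0.821667 / 0.00792 = 37.5794 s⁻¹
Adiabatic rise: ΔT = η γ̇² t_res / (ρ cp) = 712·(37.5794)²·72.5449 / (1337·2059) = 26.4971 K

value=26.50 K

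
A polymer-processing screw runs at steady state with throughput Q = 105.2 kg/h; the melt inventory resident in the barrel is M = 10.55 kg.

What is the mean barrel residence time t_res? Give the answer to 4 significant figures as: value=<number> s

value=361.0 s

Convert throughput: Q = 105.2 kg/h = 105.2/3600 = 0.0292222 kg/s
t_res = M / Q_s = 10.55 ÷ 0.0292222 = 361.027 s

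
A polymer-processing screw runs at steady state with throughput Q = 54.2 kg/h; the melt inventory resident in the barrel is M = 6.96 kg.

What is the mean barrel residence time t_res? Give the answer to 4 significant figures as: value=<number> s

value=462.3 s

Throughput in SI: Q_s = 54.2 kg/h ÷ 3600 s/h = 0.0150556 kg/s
Mean residence time: t_res = M/Q_s = 6.96 kg / 0.0150556 kg/s = 462.288 s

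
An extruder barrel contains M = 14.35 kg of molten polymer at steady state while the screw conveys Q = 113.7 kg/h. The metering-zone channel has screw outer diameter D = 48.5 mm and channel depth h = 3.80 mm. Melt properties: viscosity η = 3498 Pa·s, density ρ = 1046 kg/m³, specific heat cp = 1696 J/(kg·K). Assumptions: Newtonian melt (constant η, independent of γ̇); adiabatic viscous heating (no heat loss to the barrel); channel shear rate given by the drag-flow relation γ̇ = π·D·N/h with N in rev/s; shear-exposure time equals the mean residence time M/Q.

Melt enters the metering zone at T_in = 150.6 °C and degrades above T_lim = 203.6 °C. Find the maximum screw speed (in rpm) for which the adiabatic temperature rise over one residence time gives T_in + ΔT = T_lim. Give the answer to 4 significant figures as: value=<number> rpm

value=11.51 rpm

Q_s = Q / 3600 = 113.7 / 3600 = 0.0315833 kg/s
Mean residence time: t_res = M/Q_s = 14.35 kg / 0.0315833 kg/s = 454.354 s
Geometry in SI: D = 48.5 mm → 0.0485 m, h = 3.80 mm → 0.0038 m
ΔT_a = T_lim − T_in = 203.6 − 150.6 = 53 K
Invert ΔT = ηγ̇²t_res/(ρcp) for γ̇: γ̇_max² = ΔT_a ρ cp / (η t_res) = 53·1046·1696 / (3498·454.354) = 59.1588 s⁻²
γ̇_max = √59.1588 = 7.69148 s⁻¹
N_max = γ̇_max·h / (π·D) = 7.69148 · 0.0038 / (π · 0.0485) = 0.191824 rev/s = 11.5094 rpm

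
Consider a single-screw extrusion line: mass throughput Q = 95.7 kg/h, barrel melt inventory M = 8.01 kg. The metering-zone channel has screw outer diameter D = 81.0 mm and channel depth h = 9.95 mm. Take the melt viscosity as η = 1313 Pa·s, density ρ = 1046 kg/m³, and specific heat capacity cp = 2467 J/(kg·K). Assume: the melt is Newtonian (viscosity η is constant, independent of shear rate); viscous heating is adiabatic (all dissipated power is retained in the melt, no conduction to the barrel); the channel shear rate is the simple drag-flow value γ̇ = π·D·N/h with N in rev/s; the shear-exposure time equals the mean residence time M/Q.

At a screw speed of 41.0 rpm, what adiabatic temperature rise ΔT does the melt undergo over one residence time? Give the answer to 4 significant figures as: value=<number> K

Q_s = Q / 3600 = 95.7 / 3600 = 0.0265833 kg/s
t_res = M / Q_s = 8.01 / 0.0265833 = 301.317 s
Geometry in metres: D = 81.0 mm → 0.081 m, h = 9.95 mm → 0.00995 m; screw speed N = 41.0 rpm = 0.683333 rev/s
Shear rate: γ̇ = πDN/h = π·0.081·0.683333/0.00995 = 17.4761 s⁻¹
Adiabatic rise: ΔT = η γ̇² t_res / (ρ cp) = 1313·(17.4761)²·301.317 / (1046·2467) = 46.8248 K

value=46.82 K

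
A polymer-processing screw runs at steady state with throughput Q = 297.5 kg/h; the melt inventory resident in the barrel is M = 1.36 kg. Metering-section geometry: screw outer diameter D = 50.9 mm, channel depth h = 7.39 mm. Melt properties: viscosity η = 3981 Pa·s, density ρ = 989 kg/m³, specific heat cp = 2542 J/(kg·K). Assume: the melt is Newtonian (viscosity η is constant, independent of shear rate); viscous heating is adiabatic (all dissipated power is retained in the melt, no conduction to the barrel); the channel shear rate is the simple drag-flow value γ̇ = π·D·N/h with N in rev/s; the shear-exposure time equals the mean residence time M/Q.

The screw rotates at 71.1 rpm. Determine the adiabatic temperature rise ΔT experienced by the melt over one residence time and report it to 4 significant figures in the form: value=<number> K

Q_s = Q / 3600 = 297.5 / 3600 = 0.0826389 kg/s
t_res = M / Q_s = 1.36 ÷ 0.0826389 = 16.4571 s
Geometry in metres: D = 50.9 mm → 0.0509 m, h = 7.39 mm → 0.00739 m; screw speed N = 71.1 rpm = 1.185 rev/s
Shear rate: γ̇ = πDN/h = π·0.0509·1.185/0.00739 = 25.6414 s⁻¹
ΔT = η·γ̇²·t_res/(ρ·cp) = [3981 × 25.6414² × 16.4571] / [989 × 2542] = 17.134 K

value=17.13 K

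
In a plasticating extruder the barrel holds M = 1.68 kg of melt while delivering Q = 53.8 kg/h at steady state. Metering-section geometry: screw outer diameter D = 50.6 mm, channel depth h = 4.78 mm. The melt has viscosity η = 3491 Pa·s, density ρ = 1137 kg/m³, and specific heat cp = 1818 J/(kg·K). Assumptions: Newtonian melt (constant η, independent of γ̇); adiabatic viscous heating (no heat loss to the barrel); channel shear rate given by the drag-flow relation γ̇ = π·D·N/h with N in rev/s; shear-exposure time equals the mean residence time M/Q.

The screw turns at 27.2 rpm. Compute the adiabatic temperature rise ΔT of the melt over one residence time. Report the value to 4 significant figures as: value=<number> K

Q_s = Q / 3600 = 53.8 / 3600 = 0.0149444 kg/s
t_res = M / Q_s = 1.68 / 0.0149444 = 112.416 s
Convert to SI: D = 0.0506 m, h = 0.00478 m, N = 27.2/60 = 0.453333 rev/s
Shear rate: γ̇ = πDN/h = π·0.0506·0.453333/0.00478 = 15.0761 s⁻¹
ΔT = η·γ̇²·t_res / (ρ·cp) = 3491 · (15.0761)² · 112.416 / (1137 · 1818) = 43.1524 K

value=43.15 K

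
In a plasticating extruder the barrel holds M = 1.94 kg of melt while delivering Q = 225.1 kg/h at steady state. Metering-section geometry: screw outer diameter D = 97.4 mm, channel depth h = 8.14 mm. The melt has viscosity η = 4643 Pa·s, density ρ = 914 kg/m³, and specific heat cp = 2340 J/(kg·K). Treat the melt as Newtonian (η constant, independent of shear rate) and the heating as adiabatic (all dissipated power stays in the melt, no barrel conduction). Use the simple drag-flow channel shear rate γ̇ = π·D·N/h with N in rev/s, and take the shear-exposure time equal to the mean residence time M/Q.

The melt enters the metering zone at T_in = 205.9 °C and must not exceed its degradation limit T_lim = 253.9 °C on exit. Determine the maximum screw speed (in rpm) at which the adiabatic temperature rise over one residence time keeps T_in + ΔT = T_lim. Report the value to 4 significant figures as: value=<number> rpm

Q_s = Q / 3600 = 225.1 / 3600 = 0.0625278 kg/s
Mean residence time: t_res = M/Q_s = 1.94 kg / 0.0625278 kg/s = 31.0262 s
D = 97.4 mm = 0.0974 m;  h = 8.14 mm = 0.00814 m
ΔT_a = T_lim − T_in = 253.9 °C − 205.9 °C = 48 K
γ̇_max² = ΔT_a·ρ·cp/(η·t_res) = 48·914·2340/(4643·31.0262) = 712.649 s⁻²
γ̇_max = √712.649 = 26.6955 s⁻¹
Solve γ̇ = πDN/h for N: N_max = γ̇_max·h/(π·D) = 26.6955 × 0.00814 / (π × 0.0974) = 0.710156 rev/s = 42.6093 rpm

value=42.61 rpm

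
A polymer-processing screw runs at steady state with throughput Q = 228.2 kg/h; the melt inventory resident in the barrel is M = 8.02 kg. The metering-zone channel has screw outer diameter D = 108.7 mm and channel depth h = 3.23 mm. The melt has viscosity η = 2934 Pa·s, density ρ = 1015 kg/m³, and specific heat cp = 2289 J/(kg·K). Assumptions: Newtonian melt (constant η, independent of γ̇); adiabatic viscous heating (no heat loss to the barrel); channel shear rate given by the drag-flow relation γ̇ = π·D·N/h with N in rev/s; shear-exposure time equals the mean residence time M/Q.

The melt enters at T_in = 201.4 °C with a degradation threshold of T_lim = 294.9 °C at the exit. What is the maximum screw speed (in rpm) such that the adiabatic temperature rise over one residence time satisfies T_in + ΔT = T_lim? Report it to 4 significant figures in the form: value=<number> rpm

Throughput in SI: Q_s = 228.2 kg/h ÷ 3600 s/h = 0.0633889 kg/s
Mean residence time: t_res = M/Q_s = 8.02 kg / 0.0633889 kg/s = 126.521 s
D = 108.7 mm = 0.1087 m;  h = 3.23 mm = 0.00323 m
ΔT_a = T_lim − T_in = 294.9 °C − 201.4 °C = 93.5 K
γ̇_max² = ΔT_a·ρ·cp/(η·t_res) = 93.5·1015·2289/(2934·126.521) = 585.197 s⁻²
γ̇_max = sqrt(585.197) = 24.1908 s⁻¹
N_max = γ̇_max h / (πD) = 24.1908·0.00323/(π·0.1087) = 0.22881 rev/s → ×60 = 13.7286 rpm

value=13.73 rpm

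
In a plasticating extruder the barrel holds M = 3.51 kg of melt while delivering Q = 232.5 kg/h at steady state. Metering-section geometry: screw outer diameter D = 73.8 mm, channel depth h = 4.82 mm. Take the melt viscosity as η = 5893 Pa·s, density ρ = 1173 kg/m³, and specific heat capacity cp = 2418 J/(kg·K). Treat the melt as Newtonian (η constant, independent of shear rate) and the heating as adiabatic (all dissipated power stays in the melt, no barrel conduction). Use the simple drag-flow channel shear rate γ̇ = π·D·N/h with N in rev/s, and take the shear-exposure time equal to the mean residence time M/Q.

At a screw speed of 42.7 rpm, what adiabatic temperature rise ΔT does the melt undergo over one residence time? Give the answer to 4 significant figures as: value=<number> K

value=132.3 K

Throughput in SI: Q_s = 232.5 kg/h ÷ 3600 s/h = 0.0645833 kg/s
t_res = M / Q_s = 3.51 / 0.0645833 = 54.3484 s
D = 73.8 mm = 0.0738 m;  h = 4.82 mm = 0.00482 m;  N = 42.7 rpm / 60 = 0.711667 rev/s
γ̇ = π D N / h = (π)(0.0738)(0.711667) / 0.00482 = 34.2323 s⁻¹
Adiabatic rise: ΔT = η γ̇² t_res / (ρ cp) = 5893·(34.2323)²·54.3484 / (1173·2418) = 132.325 K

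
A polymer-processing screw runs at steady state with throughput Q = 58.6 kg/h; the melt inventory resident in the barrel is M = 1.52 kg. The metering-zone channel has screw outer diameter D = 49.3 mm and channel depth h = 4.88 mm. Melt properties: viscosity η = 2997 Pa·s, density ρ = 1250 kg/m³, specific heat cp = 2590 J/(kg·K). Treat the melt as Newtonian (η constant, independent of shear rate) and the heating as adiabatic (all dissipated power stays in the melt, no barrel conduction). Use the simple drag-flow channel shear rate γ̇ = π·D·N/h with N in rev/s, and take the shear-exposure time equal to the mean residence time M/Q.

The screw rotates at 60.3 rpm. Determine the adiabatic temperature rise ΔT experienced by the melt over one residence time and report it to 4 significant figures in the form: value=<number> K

value=87.95 K

Q_s = Q / 3600 = 58.6 / 3600 = 0.0162778 kg/s
t_res = M / Q_s = 1.52 ÷ 0.0162778 = 93.3788 s
Geometry in metres: D = 49.3 mm → 0.0493 m, h = 4.88 mm → 0.00488 m; screw speed N = 60.3 rpm = 1.005 rev/s
γ̇ = π D N / h = (π)(0.0493)(1.005) / 0.00488 = 31.8965 s⁻¹
Adiabatic rise: ΔT = η γ̇² t_res / (ρ cp) = 2997·(31.8965)²·93.3788 / (1250·2590) = 87.9451 K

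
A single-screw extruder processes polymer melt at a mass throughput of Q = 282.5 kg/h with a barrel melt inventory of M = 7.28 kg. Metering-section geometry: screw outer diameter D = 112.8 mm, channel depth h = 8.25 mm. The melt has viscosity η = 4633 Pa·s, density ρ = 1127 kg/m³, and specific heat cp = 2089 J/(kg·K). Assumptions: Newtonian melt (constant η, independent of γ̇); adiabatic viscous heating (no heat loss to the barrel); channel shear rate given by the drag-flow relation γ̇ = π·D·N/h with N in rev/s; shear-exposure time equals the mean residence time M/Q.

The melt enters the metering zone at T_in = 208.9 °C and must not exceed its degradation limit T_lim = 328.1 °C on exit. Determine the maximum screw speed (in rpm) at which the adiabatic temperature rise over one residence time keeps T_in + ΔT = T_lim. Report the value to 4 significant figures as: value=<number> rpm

Convert throughput: Q = 282.5 kg/h = 282.5/3600 = 0.0784722 kg/s
Mean residence time: t_res = M/Q_s = 7.28 kg / 0.0784722 kg/s = 92.7717 s
Geometry in SI: D = 112.8 mm → 0.1128 m, h = 8.25 mm → 0.00825 m
Allowable rise: ΔT_a = T_lim − T_in = 328.1 − 208.9 = 119.2 K
γ̇_max² = ΔT_a·ρ·cp / (η·t_res) = [119.2 × 1127 × 2089] / [4633 × 92.7717] = 652.921 s⁻²
Take the square root: γ̇_max = √(652.921) = 25.5523 s⁻¹
N_max = γ̇_max·h / (π·D) = 25.5523 · 0.00825 / (π · 0.1128) = 0.594875 rev/s = 35.6925 rpm

value=35.69 rpm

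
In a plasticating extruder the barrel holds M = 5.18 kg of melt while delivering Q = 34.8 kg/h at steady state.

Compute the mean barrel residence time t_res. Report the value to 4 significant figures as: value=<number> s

Q_s = Q / 3600 = 34.8 / 3600 = 0.00966667 kg/s
t_res = M / Q_s = 5.18 / 0.00966667 = 535.862 s

value=535.9 s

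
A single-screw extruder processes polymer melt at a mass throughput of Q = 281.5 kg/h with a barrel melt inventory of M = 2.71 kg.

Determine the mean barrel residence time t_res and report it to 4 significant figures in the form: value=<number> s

Throughput in SI: Q_s = 281.5 kg/h ÷ 3600 s/h = 0.0781944 kg/s
Mean residence time: t_res = M/Q_s = 2.71 kg / 0.0781944 kg/s = 34.6572 s

value=34.66 s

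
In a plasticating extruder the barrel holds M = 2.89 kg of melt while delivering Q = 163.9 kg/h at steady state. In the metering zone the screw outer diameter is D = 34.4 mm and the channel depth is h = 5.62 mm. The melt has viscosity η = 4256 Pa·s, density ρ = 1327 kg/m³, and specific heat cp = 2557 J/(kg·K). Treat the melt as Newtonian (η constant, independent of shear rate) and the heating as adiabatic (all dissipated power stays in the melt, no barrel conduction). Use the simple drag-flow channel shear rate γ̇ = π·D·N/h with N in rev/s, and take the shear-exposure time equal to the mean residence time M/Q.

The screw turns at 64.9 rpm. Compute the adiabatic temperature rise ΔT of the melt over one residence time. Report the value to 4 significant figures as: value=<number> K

value=34.45 K

Q_s = Q / 3600 = 163.9 / 3600 = 0.0455278 kg/s
t_res = M / Q_s = 2.89 ÷ 0.0455278 = 63.4777 s
Geometry in metres: D = 34.4 mm → 0.0344 m, h = 5.62 mm → 0.00562 m; screw speed N = 64.9 rpm = 1.08167 rev/s
γ̇ = π D N / h = (π)(0.0344)(1.08167) / 0.00562 = 20.8001 s⁻¹
ΔT = η·γ̇²·t_res/(ρ·cp) = [4256 × 20.8001² × 63.4777] / [1327 × 2557] = 34.4471 K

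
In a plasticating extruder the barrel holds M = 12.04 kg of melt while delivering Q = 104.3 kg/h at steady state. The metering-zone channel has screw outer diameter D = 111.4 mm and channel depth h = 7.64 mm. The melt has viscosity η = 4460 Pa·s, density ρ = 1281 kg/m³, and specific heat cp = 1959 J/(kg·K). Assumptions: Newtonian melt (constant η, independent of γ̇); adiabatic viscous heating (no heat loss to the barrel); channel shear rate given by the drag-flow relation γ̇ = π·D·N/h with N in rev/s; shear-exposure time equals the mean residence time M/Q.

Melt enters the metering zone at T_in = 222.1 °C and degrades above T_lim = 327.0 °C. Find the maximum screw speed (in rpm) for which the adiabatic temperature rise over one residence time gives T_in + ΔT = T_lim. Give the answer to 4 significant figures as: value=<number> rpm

Q_s = Q / 3600 = 104.3 / 3600 = 0.0289722 kg/s
t_res = M / Q_s = 12.04 ÷ 0.0289722 = 415.57 s
Geometry in SI: D = 111.4 mm → 0.1114 m, h = 7.64 mm → 0.00764 m
ΔT_a = T_lim − T_in = 327.0 − 222.1 = 104.9 K
γ̇_max² = ΔT_a·ρ·cp / (η·t_res) = [104.9 × 1281 × 1959] / [4460 × 415.57] = 142.03 s⁻²
Take the square root: γ̇_max = √(142.03) = 11.9176 s⁻¹
N_max = γ̇_max h / (πD) = 11.9176·0.00764/(π·0.1114) = 0.260165 rev/s → ×60 = 15.6099 rpm

value=15.61 rpm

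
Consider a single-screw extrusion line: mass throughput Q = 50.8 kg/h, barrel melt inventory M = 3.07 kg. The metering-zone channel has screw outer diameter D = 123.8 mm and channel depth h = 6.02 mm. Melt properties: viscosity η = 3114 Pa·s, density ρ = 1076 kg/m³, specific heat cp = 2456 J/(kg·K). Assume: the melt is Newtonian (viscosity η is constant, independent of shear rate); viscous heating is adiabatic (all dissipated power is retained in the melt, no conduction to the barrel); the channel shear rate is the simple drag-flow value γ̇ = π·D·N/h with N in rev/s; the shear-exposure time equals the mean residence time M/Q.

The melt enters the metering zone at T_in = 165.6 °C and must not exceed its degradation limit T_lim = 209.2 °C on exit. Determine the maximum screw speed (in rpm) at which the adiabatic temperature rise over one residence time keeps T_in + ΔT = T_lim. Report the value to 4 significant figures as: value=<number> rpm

Convert throughput: Q = 50.8 kg/h = 50.8/3600 = 0.0141111 kg/s
t_res = M / Q_s = 3.07 ÷ 0.0141111 = 217.559 s
Geometry in SI: D = 123.8 mm → 0.1238 m, h = 6.02 mm → 0.00602 m
Allowable rise: ΔT_a = T_lim − T_in = 209.2 − 165.6 = 43.6 K
γ̇_max² = ΔT_a·ρ·cp/(η·t_res) = 43.6·1076·2456/(3114·217.559) = 170.071 s⁻²
γ̇_max = sqrt(170.071) = 13.0411 s⁻¹
Solve γ̇ = πDN/h for N: N_max = γ̇_max·h/(π·D) = 13.0411 × 0.00602 / (π × 0.1238) = 0.201856 rev/s = 12.1114 rpm

value=12.11 rpm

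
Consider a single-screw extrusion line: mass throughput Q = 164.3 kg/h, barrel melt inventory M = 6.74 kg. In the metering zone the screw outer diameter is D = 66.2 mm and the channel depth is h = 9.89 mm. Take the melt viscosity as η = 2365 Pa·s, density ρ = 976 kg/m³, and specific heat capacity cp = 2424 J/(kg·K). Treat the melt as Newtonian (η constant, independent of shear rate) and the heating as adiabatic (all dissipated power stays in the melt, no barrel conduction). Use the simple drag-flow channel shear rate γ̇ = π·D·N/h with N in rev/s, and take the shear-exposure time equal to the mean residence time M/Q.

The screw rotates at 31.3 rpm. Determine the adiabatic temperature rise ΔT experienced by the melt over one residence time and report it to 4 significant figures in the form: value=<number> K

Q_s = Q / 3600 = 164.3 / 3600 = 0.0456389 kg/s
Mean residence time: t_res = M/Q_s = 6.74 kg / 0.0456389 kg/s = 147.681 s
Convert to SI: D = 0.0662 m, h = 0.00989 m, N = 31.3/60 = 0.521667 rev/s
γ̇ = π D N / h = (π)(0.0662)(0.521667) / 0.00989 = 10.97 s⁻¹
ΔT = η·γ̇²·t_res/(ρ·cp) = [2365 × 10.97² × 147.681] / [976 × 2424] = 17.7657 K

value=17.77 K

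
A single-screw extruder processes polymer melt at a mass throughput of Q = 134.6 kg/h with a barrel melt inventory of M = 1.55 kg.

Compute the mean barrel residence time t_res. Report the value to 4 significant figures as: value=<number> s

value=41.46 s

Convert throughput: Q = 134.6 kg/h = 134.6/3600 = 0.0373889 kg/s
Mean residence time: t_res = M/Q_s = 1.55 kg / 0.0373889 kg/s = 41.4562 s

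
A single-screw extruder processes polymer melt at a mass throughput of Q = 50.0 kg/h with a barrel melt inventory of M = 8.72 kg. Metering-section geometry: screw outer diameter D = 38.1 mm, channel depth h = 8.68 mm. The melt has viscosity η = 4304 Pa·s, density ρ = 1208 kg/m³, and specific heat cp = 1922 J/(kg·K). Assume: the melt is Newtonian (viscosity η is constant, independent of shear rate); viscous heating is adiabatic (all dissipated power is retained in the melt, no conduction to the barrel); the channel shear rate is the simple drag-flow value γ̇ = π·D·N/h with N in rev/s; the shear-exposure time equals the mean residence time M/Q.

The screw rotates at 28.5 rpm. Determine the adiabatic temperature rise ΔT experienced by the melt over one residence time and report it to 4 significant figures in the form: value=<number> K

Convert throughput: Q = 50.0 kg/h = 50.0/3600 = 0.0138889 kg/s
Mean residence time: t_res = M/Q_s = 8.72 kg / 0.0138889 kg/s = 627.84 s
Geometry in metres: D = 38.1 mm → 0.0381 m, h = 8.68 mm → 0.00868 m; screw speed N = 28.5 rpm = 0.475 rev/s
γ̇ = π D N / h = (π)(0.0381)(0.475) / 0.00868 = 6.55011 s⁻¹
ΔT = η·γ̇²·t_res/(ρ·cp) = [4304 × 6.55011² × 627.84] / [1208 × 1922] = 49.9342 K

value=49.93 K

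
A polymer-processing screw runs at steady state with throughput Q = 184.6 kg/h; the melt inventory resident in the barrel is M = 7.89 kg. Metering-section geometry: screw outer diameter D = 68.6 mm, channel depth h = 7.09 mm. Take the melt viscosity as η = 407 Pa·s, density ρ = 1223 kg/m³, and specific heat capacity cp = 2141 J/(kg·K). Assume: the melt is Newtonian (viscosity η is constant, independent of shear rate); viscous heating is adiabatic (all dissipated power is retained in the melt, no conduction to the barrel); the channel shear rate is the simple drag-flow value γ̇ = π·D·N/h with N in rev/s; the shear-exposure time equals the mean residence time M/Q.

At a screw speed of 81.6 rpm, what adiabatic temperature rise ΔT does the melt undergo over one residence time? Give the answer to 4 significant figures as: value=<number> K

value=40.87 K

Throughput in SI: Q_s = 184.6 kg/h ÷ 3600 s/h = 0.0512778 kg/s
Mean residence time: t_res = M/Q_s = 7.89 kg / 0.0512778 kg/s = 153.868 s
Geometry in metres: D = 68.6 mm → 0.0686 m, h = 7.09 mm → 0.00709 m; screw speed N = 81.6 rpm = 1.36 rev/s
Shear rate: γ̇ = πDN/h = π·0.0686·1.36/0.00709 = 41.3396 s⁻¹
ΔT = η·γ̇²·t_res / (ρ·cp) = 407 · (41.3396)² · 153.868 / (1223 · 2141) = 40.8726 K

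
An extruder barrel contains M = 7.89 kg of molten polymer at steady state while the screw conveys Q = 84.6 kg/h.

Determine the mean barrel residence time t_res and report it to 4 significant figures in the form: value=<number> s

Throughput in SI: Q_s = 84.6 kg/h ÷ 3600 s/h = 0.0235 kg/s
t_res = M / Q_s = 7.89 ÷ 0.0235 = 335.745 s

value=335.7 s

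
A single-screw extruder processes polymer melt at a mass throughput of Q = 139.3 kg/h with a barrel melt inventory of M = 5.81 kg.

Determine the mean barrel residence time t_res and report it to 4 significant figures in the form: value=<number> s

value=150.2 s

Q_s = Q / 3600 = 139.3 / 3600 = 0.0386944 kg/s
t_res = M / Q_s = 5.81 ÷ 0.0386944 = 150.151 s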